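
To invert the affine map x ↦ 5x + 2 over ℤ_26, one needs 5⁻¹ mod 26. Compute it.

Apply the Euclidean algorithm to 26 and 5:
26 = 5*5 + 1
5 = 5*1 + 0
Since gcd(5, 26) = 1, back-substitute to write 1 as a combination:
1 = 26 − 5·5
So 5·(-5) ≡ 1 (mod 26), and -5 ≡ 21 (mod 26).

21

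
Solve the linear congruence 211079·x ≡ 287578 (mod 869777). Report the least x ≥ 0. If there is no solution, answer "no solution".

First find gcd(211079, 869777):
869777 = 4·211079 + 25461
211079 = 8·25461 + 7391
25461 = 3·7391 + 3288
7391 = 2·3288 + 815
3288 = 4·815 + 28
815 = 29·28 + 3
28 = 9·3 + 1
3 = 3·1 + 0
gcd = 1, so a unique solution mod 869777 exists.
Back-substitute for the Bézout coefficients:
1 = 28 − 9·3
1 = −9·815 + 262·28
1 = 262·3288 − 1057·815
1 = −1057·7391 + 2376·3288
1 = 2376·25461 − 8185·7391
1 = −8185·211079 + 67856·25461
1 = 67856·869777 − 279609·211079
So 211079·(-279609) ≡ 1 (mod 869777), giving 211079⁻¹ ≡ 590168.
x ≡ 211079⁻¹·287578 ≡ 590168·287578 ≡ 616871 (mod 869777).

616871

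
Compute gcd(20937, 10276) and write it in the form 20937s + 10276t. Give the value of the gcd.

Repeated division:
20937 = 2*10276 + 385
10276 = 26*385 + 266
385 = 1*266 + 119
266 = 2*119 + 28
119 = 4*28 + 7
28 = 4*7 + 0
gcd(20937, 10276) = 7.
Express as a combination:
7 = 119 − 4·28
7 = −4·266 + 9·119
7 = 9·385 − 13·266
7 = −13·10276 + 347·385
7 = 347·20937 − 707·10276
So 7 = (347)·20937 + (-707)·10276.

7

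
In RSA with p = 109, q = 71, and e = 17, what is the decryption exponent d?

φ(n) = (p−1)(q−1) = 108·70 = 7560.
Need d with 17·d ≡ 1 (mod 7560). Apply the extended Euclidean algorithm:
7560 = 444·17 + 12
17 = 1·12 + 5
12 = 2·5 + 2
5 = 2·2 + 1
2 = 2·1 + 0
Back-substitute:
1 = 5 − 2·2
1 = −2·12 + 5·5
1 = 5·17 − 7·12
1 = −7·7560 + 3113·17
So 17·3113 ≡ 1 (mod 7560), hence d = 3113.

3113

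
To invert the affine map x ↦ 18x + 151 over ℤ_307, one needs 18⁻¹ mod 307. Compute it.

290

Run Euclid on (307, 18):
307 = 17·18 + 1
18 = 18·1 + 0
gcd = 1, so the inverse exists. Back-substitute:
1 = 307 − 17·18
Thus 18·(-17) ≡ 1 (mod 307); reducing, -17 mod 307 = 290.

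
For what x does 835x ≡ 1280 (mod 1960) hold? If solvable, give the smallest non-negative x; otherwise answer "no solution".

248

First find gcd(835, 1960):
1960 = 2·835 + 290
835 = 2·290 + 255
290 = 1·255 + 35
255 = 7·35 + 10
35 = 3·10 + 5
10 = 2·5 + 0
gcd = 5 and 5 | 1280, so solutions exist. Divide through by 5: 167x ≡ 256 (mod 392).
Now find 167⁻¹ mod 392:
392 = 2*167 + 58
167 = 2*58 + 51
58 = 1*51 + 7
51 = 7*7 + 2
7 = 3*2 + 1
2 = 2*1 + 0
Back-substitute:
1 = 7 − 3·2
1 = −3·51 + 22·7
1 = 22·58 − 25·51
1 = −25·167 + 72·58
1 = 72·392 − 169·167
So 167·(-169) ≡ 1 (mod 392), i.e. 167⁻¹ ≡ 223.
Then x ≡ 223·256 ≡ 248 (mod 392); the smallest non-negative solution is x = 248.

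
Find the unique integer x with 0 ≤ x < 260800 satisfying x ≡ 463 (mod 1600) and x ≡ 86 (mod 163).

Write x = 463 + 1600·k. Then 1600·k ≡ 86 − 463 ≡ 112 (mod 163).
Need 1600⁻¹ mod 163. Extended Euclid on (163, 133):
163 = 1·133 + 30
133 = 4·30 + 13
30 = 2·13 + 4
13 = 3·4 + 1
4 = 4·1 + 0
Back-substitute:
1 = 13 − 3·4
1 = −3·30 + 7·13
1 = 7·133 − 31·30
1 = −31·163 + 38·133
1600⁻¹ ≡ 38 (mod 163), so k ≡ 38·112 ≡ 18 (mod 163).
x = 463 + 1600·18 = 29263.

29263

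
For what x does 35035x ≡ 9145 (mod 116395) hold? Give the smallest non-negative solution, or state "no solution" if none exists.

6173

First find gcd(35035, 116395):
116395 = 3*35035 + 11290
35035 = 3*11290 + 1165
11290 = 9*1165 + 805
1165 = 1*805 + 360
805 = 2*360 + 85
360 = 4*85 + 20
85 = 4*20 + 5
20 = 4*5 + 0
gcd = 5 and 5 | 9145, so solutions exist. Divide through by 5: 7007x ≡ 1829 (mod 23279).
Now find 7007⁻¹ mod 23279:
23279 = 3×7007 + 2258
7007 = 3×2258 + 233
2258 = 9×233 + 161
233 = 1×161 + 72
161 = 2×72 + 17
72 = 4×17 + 4
17 = 4×4 + 1
4 = 4×1 + 0
Back-substitute:
1 = 17 − 4·4
1 = −4·72 + 17·17
1 = 17·161 − 38·72
1 = −38·233 + 55·161
1 = 55·2258 − 533·233
1 = −533·7007 + 1654·2258
1 = 1654·23279 − 5495·7007
So 7007·(-5495) ≡ 1 (mod 23279), i.e. 7007⁻¹ ≡ 17784.
Then x ≡ 17784·1829 ≡ 6173 (mod 23279); the smallest non-negative solution is x = 6173.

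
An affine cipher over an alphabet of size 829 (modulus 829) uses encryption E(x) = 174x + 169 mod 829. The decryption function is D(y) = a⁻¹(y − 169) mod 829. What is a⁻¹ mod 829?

Apply the Euclidean algorithm to 829 and 174:
829 = 4*174 + 133
174 = 1*133 + 41
133 = 3*41 + 10
41 = 4*10 + 1
10 = 10*1 + 0
Since gcd(174, 829) = 1, back-substitute to write 1 as a combination:
1 = 41 − 4·10
1 = −4·133 + 13·41
1 = 13·174 − 17·133
1 = −17·829 + 81·174
So 174·81 ≡ 1 (mod 829).

81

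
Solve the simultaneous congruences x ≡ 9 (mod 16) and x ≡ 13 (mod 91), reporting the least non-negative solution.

Write x = 9 + 16·k. Then 16·k ≡ 13 − 9 ≡ 4 (mod 91).
Need 16⁻¹ mod 91. Extended Euclid on (91, 16):
91 = 5·16 + 11
16 = 1·11 + 5
11 = 2·5 + 1
5 = 5·1 + 0
Back-substitute:
1 = 11 − 2·5
1 = −2·16 + 3·11
1 = 3·91 − 17·16
16⁻¹ ≡ 74 (mod 91), so k ≡ 74·4 ≡ 23 (mod 91).
x = 9 + 16·23 = 377.

377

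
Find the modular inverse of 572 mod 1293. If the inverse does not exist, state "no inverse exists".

Run Euclid on (1293, 572):
1293 = 2·572 + 149
572 = 3·149 + 125
149 = 1·125 + 24
125 = 5·24 + 5
24 = 4·5 + 4
5 = 1·4 + 1
4 = 4·1 + 0
The gcd is 1. Working backward:
1 = 5 − 4
1 = −24 + 5·5
1 = 5·125 − 26·24
1 = −26·149 + 31·125
1 = 31·572 − 119·149
1 = −119·1293 + 269·572
So 572·269 ≡ 1 (mod 1293).

269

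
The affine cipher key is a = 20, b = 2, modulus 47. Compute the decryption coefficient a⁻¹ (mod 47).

40

Extended Euclidean algorithm:
47 = 2*20 + 7
20 = 2*7 + 6
7 = 1*6 + 1
6 = 6*1 + 0
Since gcd(20, 47) = 1, back-substitute to write 1 as a combination:
1 = 7 − 6
1 = −20 + 3·7
1 = 3·47 − 7·20
Thus 20·(-7) ≡ 1 (mod 47); reducing, -7 mod 47 = 40.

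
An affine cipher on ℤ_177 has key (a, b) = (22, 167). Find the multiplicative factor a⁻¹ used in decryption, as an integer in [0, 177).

169

gcd(177, 22) by repeated division:
177 = 8×22 + 1
22 = 22×1 + 0
gcd = 1, so the inverse exists. Back-substitute:
1 = 177 − 8·22
So 22·(-8) ≡ 1 (mod 177), and -8 ≡ 169 (mod 177).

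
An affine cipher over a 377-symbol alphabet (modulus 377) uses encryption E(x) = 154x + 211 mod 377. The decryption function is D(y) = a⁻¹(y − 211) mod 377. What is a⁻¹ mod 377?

Apply the Euclidean algorithm to 377 and 154:
377 = 2·154 + 69
154 = 2·69 + 16
69 = 4·16 + 5
16 = 3·5 + 1
5 = 5·1 + 0
The gcd is 1. Working backward:
1 = 16 − 3·5
1 = −3·69 + 13·16
1 = 13·154 − 29·69
1 = −29·377 + 71·154
So 154·71 ≡ 1 (mod 377).

71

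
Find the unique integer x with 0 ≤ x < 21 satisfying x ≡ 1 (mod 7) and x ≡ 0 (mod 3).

Write x = 1 + 7·k. Then 7·k ≡ 0 − 1 ≡ 2 (mod 3).
Need 7⁻¹ mod 3. Extended Euclid on (3, 1):
3 = 3·1 + 0
7⁻¹ ≡ 1 (mod 3), so k ≡ 1·2 ≡ 2 (mod 3).
x = 1 + 7·2 = 15.

15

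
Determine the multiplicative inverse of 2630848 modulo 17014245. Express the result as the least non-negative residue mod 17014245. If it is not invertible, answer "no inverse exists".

Run Euclid on (17014245, 2630848):
17014245 = 6*2630848 + 1229157
2630848 = 2*1229157 + 172534
1229157 = 7*172534 + 21419
172534 = 8*21419 + 1182
21419 = 18*1182 + 143
1182 = 8*143 + 38
143 = 3*38 + 29
38 = 1*29 + 9
29 = 3*9 + 2
9 = 4*2 + 1
2 = 2*1 + 0
gcd = 1, so the inverse exists. Back-substitute:
1 = 9 − 4·2
1 = −4·29 + 13·9
1 = 13·38 − 17·29
1 = −17·143 + 64·38
1 = 64·1182 − 529·143
1 = −529·21419 + 9586·1182
1 = 9586·172534 − 77217·21419
1 = −77217·1229157 + 550105·172534
1 = 550105·2630848 − 1177427·1229157
1 = −1177427·17014245 + 7614667·2630848
So 2630848·7614667 ≡ 1 (mod 17014245).

7614667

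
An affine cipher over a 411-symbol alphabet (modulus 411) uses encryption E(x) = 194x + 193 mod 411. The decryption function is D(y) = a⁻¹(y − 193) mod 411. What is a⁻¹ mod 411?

125

gcd(411, 194) by repeated division:
411 = 2·194 + 23
194 = 8·23 + 10
23 = 2·10 + 3
10 = 3·3 + 1
3 = 3·1 + 0
Since gcd(194, 411) = 1, back-substitute to write 1 as a combination:
1 = 10 − 3·3
1 = −3·23 + 7·10
1 = 7·194 − 59·23
1 = −59·411 + 125·194
So 194·125 ≡ 1 (mod 411).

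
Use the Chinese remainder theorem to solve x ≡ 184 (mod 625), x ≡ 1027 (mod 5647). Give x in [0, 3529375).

Write x = 184 + 625·k. Then 625·k ≡ 1027 − 184 ≡ 843 (mod 5647).
Need 625⁻¹ mod 5647. Extended Euclid on (5647, 625):
5647 = 9·625 + 22
625 = 28·22 + 9
22 = 2·9 + 4
9 = 2·4 + 1
4 = 4·1 + 0
Back-substitute:
1 = 9 − 2·4
1 = −2·22 + 5·9
1 = 5·625 − 142·22
1 = −142·5647 + 1283·625
625⁻¹ ≡ 1283 (mod 5647), so k ≡ 1283·843 ≡ 2992 (mod 5647).
x = 184 + 625·2992 = 1870184.

1870184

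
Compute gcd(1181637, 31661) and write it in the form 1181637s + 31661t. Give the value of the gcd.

Apply Euclid's algorithm to 1181637 and 31661:
1181637 = 37*31661 + 10180
31661 = 3*10180 + 1121
10180 = 9*1121 + 91
1121 = 12*91 + 29
91 = 3*29 + 4
29 = 7*4 + 1
4 = 4*1 + 0
gcd(1181637, 31661) = 1.
Working backward:
1 = 29 − 7·4
1 = −7·91 + 22·29
1 = 22·1121 − 271·91
1 = −271·10180 + 2461·1121
1 = 2461·31661 − 7654·10180
1 = −7654·1181637 + 285659·31661
So 1 = (-7654)·1181637 + (285659)·31661.

1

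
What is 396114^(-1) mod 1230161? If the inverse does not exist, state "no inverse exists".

gcd(1230161, 396114) by repeated division:
1230161 = 3·396114 + 41819
396114 = 9·41819 + 19743
41819 = 2·19743 + 2333
19743 = 8·2333 + 1079
2333 = 2·1079 + 175
1079 = 6·175 + 29
175 = 6·29 + 1
29 = 29·1 + 0
Since gcd(396114, 1230161) = 1, back-substitute to write 1 as a combination:
1 = 175 − 6·29
1 = −6·1079 + 37·175
1 = 37·2333 − 80·1079
1 = −80·19743 + 677·2333
1 = 677·41819 − 1434·19743
1 = −1434·396114 + 13583·41819
1 = 13583·1230161 − 42183·396114
Hence 396114⁻¹ ≡ -42183 ≡ 1187978 (mod 1230161).

1187978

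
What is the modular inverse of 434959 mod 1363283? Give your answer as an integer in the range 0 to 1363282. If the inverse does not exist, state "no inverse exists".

Run Euclid on (1363283, 434959):
1363283 = 3·434959 + 58406
434959 = 7·58406 + 26117
58406 = 2·26117 + 6172
26117 = 4·6172 + 1429
6172 = 4·1429 + 456
1429 = 3·456 + 61
456 = 7·61 + 29
61 = 2·29 + 3
29 = 9·3 + 2
3 = 1·2 + 1
2 = 2·1 + 0
The gcd is 1. Working backward:
1 = 3 − 2
1 = −29 + 10·3
1 = 10·61 − 21·29
1 = −21·456 + 157·61
1 = 157·1429 − 492·456
1 = −492·6172 + 2125·1429
1 = 2125·26117 − 8992·6172
1 = −8992·58406 + 20109·26117
1 = 20109·434959 − 149755·58406
1 = −149755·1363283 + 469374·434959
So 434959·469374 ≡ 1 (mod 1363283).

469374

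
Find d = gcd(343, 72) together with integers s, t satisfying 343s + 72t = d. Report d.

1

Apply Euclid's algorithm to 343 and 72:
343 = 4·72 + 55
72 = 1·55 + 17
55 = 3·17 + 4
17 = 4·4 + 1
4 = 4·1 + 0
gcd(343, 72) = 1.
Back-substituting:
1 = 17 − 4·4
1 = −4·55 + 13·17
1 = 13·72 − 17·55
1 = −17·343 + 81·72
So 1 = (-17)·343 + (81)·72.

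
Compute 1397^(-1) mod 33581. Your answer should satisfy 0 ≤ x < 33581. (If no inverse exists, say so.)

8870

Extended Euclidean algorithm:
33581 = 24×1397 + 53
1397 = 26×53 + 19
53 = 2×19 + 15
19 = 1×15 + 4
15 = 3×4 + 3
4 = 1×3 + 1
3 = 3×1 + 0
gcd = 1, so the inverse exists. Back-substitute:
1 = 4 − 3
1 = −15 + 4·4
1 = 4·19 − 5·15
1 = −5·53 + 14·19
1 = 14·1397 − 369·53
1 = −369·33581 + 8870·1397
So 1397·8870 ≡ 1 (mod 33581).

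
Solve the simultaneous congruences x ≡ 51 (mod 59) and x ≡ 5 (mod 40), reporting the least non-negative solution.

Write x = 51 + 59·k. Then 59·k ≡ 5 − 51 ≡ 34 (mod 40).
Need 59⁻¹ mod 40. Extended Euclid on (40, 19):
40 = 2×19 + 2
19 = 9×2 + 1
2 = 2×1 + 0
Back-substitute:
1 = 19 − 9·2
1 = −9·40 + 19·19
59⁻¹ ≡ 19 (mod 40), so k ≡ 19·34 ≡ 6 (mod 40).
x = 51 + 59·6 = 405.

405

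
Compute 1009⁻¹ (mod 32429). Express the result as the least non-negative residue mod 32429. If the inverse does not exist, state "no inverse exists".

25069

Apply the Euclidean algorithm to 32429 and 1009:
32429 = 32×1009 + 141
1009 = 7×141 + 22
141 = 6×22 + 9
22 = 2×9 + 4
9 = 2×4 + 1
4 = 4×1 + 0
gcd = 1, so the inverse exists. Back-substitute:
1 = 9 − 2·4
1 = −2·22 + 5·9
1 = 5·141 − 32·22
1 = −32·1009 + 229·141
1 = 229·32429 − 7360·1009
So 1009·(-7360) ≡ 1 (mod 32429), and -7360 ≡ 25069 (mod 32429).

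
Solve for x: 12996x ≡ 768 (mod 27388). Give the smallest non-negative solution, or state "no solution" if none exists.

First find gcd(12996, 27388):
27388 = 2·12996 + 1396
12996 = 9·1396 + 432
1396 = 3·432 + 100
432 = 4·100 + 32
100 = 3·32 + 4
32 = 8·4 + 0
gcd = 4 and 4 | 768, so solutions exist. Divide through by 4: 3249x ≡ 192 (mod 6847).
Now find 3249⁻¹ mod 6847:
6847 = 2·3249 + 349
3249 = 9·349 + 108
349 = 3·108 + 25
108 = 4·25 + 8
25 = 3·8 + 1
8 = 8·1 + 0
Back-substitute:
1 = 25 − 3·8
1 = −3·108 + 13·25
1 = 13·349 − 42·108
1 = −42·3249 + 391·349
1 = 391·6847 − 824·3249
So 3249·(-824) ≡ 1 (mod 6847), i.e. 3249⁻¹ ≡ 6023.
Then x ≡ 6023·192 ≡ 6120 (mod 6847); the smallest non-negative solution is x = 6120.

6120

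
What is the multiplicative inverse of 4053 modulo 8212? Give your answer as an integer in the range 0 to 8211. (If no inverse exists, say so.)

1317

gcd(8212, 4053) by repeated division:
8212 = 2×4053 + 106
4053 = 38×106 + 25
106 = 4×25 + 6
25 = 4×6 + 1
6 = 6×1 + 0
Since gcd(4053, 8212) = 1, back-substitute to write 1 as a combination:
1 = 25 − 4·6
1 = −4·106 + 17·25
1 = 17·4053 − 650·106
1 = −650·8212 + 1317·4053
So 4053·1317 ≡ 1 (mod 8212).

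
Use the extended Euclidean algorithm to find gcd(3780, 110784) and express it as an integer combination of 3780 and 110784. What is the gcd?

12

Apply Euclid's algorithm to 110784 and 3780:
110784 = 29*3780 + 1164
3780 = 3*1164 + 288
1164 = 4*288 + 12
288 = 24*12 + 0
gcd(3780, 110784) = 12.
Working backward:
12 = 1164 − 4·288
12 = −4·3780 + 13·1164
12 = 13·110784 − 381·3780
So 12 = (13)·110784 + (-381)·3780.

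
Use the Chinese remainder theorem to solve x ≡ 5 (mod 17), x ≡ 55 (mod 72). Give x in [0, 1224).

Write x = 5 + 17·k. Then 17·k ≡ 55 − 5 ≡ 50 (mod 72).
Need 17⁻¹ mod 72. Extended Euclid on (72, 17):
72 = 4·17 + 4
17 = 4·4 + 1
4 = 4·1 + 0
Back-substitute:
1 = 17 − 4·4
1 = −4·72 + 17·17
17⁻¹ ≡ 17 (mod 72), so k ≡ 17·50 ≡ 58 (mod 72).
x = 5 + 17·58 = 991.

991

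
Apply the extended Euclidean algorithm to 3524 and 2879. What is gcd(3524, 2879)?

Euclidean algorithm:
3524 = 1·2879 + 645
2879 = 4·645 + 299
645 = 2·299 + 47
299 = 6·47 + 17
47 = 2·17 + 13
17 = 1·13 + 4
13 = 3·4 + 1
4 = 4·1 + 0
gcd(3524, 2879) = 1.
Back-substituting:
1 = 13 − 3·4
1 = −3·17 + 4·13
1 = 4·47 − 11·17
1 = −11·299 + 70·47
1 = 70·645 − 151·299
1 = −151·2879 + 674·645
1 = 674·3524 − 825·2879
So 1 = (674)·3524 + (-825)·2879.

1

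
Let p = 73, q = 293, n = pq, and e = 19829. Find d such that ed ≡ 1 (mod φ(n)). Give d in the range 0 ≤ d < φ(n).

3677

φ(n) = (p−1)(q−1) = 72·292 = 21024.
Need d with 19829·d ≡ 1 (mod 21024). Apply the extended Euclidean algorithm:
21024 = 1·19829 + 1195
19829 = 16·1195 + 709
1195 = 1·709 + 486
709 = 1·486 + 223
486 = 2·223 + 40
223 = 5·40 + 23
40 = 1·23 + 17
23 = 1·17 + 6
17 = 2·6 + 5
6 = 1·5 + 1
5 = 5·1 + 0
Back-substitute:
1 = 6 − 5
1 = −17 + 3·6
1 = 3·23 − 4·17
1 = −4·40 + 7·23
1 = 7·223 − 39·40
1 = −39·486 + 85·223
1 = 85·709 − 124·486
1 = −124·1195 + 209·709
1 = 209·19829 − 3468·1195
1 = −3468·21024 + 3677·19829
So 19829·3677 ≡ 1 (mod 21024), hence d = 3677.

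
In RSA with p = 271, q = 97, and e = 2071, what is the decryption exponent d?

2791

φ(n) = (p−1)(q−1) = 270·96 = 25920.
Need d with 2071·d ≡ 1 (mod 25920). Apply the extended Euclidean algorithm:
25920 = 12*2071 + 1068
2071 = 1*1068 + 1003
1068 = 1*1003 + 65
1003 = 15*65 + 28
65 = 2*28 + 9
28 = 3*9 + 1
9 = 9*1 + 0
Back-substitute:
1 = 28 − 3·9
1 = −3·65 + 7·28
1 = 7·1003 − 108·65
1 = −108·1068 + 115·1003
1 = 115·2071 − 223·1068
1 = −223·25920 + 2791·2071
So 2071·2791 ≡ 1 (mod 25920), hence d = 2791.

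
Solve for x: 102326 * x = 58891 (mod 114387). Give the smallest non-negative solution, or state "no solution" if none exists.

659

First find gcd(102326, 114387):
114387 = 1*102326 + 12061
102326 = 8*12061 + 5838
12061 = 2*5838 + 385
5838 = 15*385 + 63
385 = 6*63 + 7
63 = 9*7 + 0
gcd = 7 and 7 | 58891, so solutions exist. Divide through by 7: 14618x ≡ 8413 (mod 16341).
Now find 14618⁻¹ mod 16341:
16341 = 1·14618 + 1723
14618 = 8·1723 + 834
1723 = 2·834 + 55
834 = 15·55 + 9
55 = 6·9 + 1
9 = 9·1 + 0
Back-substitute:
1 = 55 − 6·9
1 = −6·834 + 91·55
1 = 91·1723 − 188·834
1 = −188·14618 + 1595·1723
1 = 1595·16341 − 1783·14618
So 14618·(-1783) ≡ 1 (mod 16341), i.e. 14618⁻¹ ≡ 14558.
Then x ≡ 14558·8413 ≡ 659 (mod 16341); the smallest non-negative solution is x = 659.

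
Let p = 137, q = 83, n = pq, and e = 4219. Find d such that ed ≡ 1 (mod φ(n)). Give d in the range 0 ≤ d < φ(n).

φ(n) = (p−1)(q−1) = 136·82 = 11152.
Need d with 4219·d ≡ 1 (mod 11152). Apply the extended Euclidean algorithm:
11152 = 2*4219 + 2714
4219 = 1*2714 + 1505
2714 = 1*1505 + 1209
1505 = 1*1209 + 296
1209 = 4*296 + 25
296 = 11*25 + 21
25 = 1*21 + 4
21 = 5*4 + 1
4 = 4*1 + 0
Back-substitute:
1 = 21 − 5·4
1 = −5·25 + 6·21
1 = 6·296 − 71·25
1 = −71·1209 + 290·296
1 = 290·1505 − 361·1209
1 = −361·2714 + 651·1505
1 = 651·4219 − 1012·2714
1 = −1012·11152 + 2675·4219
So 4219·2675 ≡ 1 (mod 11152), hence d = 2675.

2675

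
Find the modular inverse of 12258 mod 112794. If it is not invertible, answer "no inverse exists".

Compute gcd(12258, 112794):
112794 = 9×12258 + 2472
12258 = 4×2472 + 2370
2472 = 1×2370 + 102
2370 = 23×102 + 24
102 = 4×24 + 6
24 = 4×6 + 0
The gcd is 6, not 1, hence no inverse exists.

no inverse exists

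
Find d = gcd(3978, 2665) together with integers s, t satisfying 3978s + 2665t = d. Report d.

Repeated division:
3978 = 1*2665 + 1313
2665 = 2*1313 + 39
1313 = 33*39 + 26
39 = 1*26 + 13
26 = 2*13 + 0
gcd(3978, 2665) = 13.
Back-substituting:
13 = 39 − 26
13 = −1313 + 34·39
13 = 34·2665 − 69·1313
13 = −69·3978 + 103·2665
So 13 = (-69)·3978 + (103)·2665.

13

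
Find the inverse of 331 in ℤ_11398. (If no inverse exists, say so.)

Apply the Euclidean algorithm to 11398 and 331:
11398 = 34·331 + 144
331 = 2·144 + 43
144 = 3·43 + 15
43 = 2·15 + 13
15 = 1·13 + 2
13 = 6·2 + 1
2 = 2·1 + 0
Since gcd(331, 11398) = 1, back-substitute to write 1 as a combination:
1 = 13 − 6·2
1 = −6·15 + 7·13
1 = 7·43 − 20·15
1 = −20·144 + 67·43
1 = 67·331 − 154·144
1 = −154·11398 + 5303·331
So 331·5303 ≡ 1 (mod 11398).

5303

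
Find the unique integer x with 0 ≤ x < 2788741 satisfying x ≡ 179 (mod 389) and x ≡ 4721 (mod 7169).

Write x = 179 + 389·k. Then 389·k ≡ 4721 − 179 ≡ 4542 (mod 7169).
Need 389⁻¹ mod 7169. Extended Euclid on (7169, 389):
7169 = 18×389 + 167
389 = 2×167 + 55
167 = 3×55 + 2
55 = 27×2 + 1
2 = 2×1 + 0
Back-substitute:
1 = 55 − 27·2
1 = −27·167 + 82·55
1 = 82·389 − 191·167
1 = −191·7169 + 3520·389
389⁻¹ ≡ 3520 (mod 7169), so k ≡ 3520·4542 ≡ 970 (mod 7169).
x = 179 + 389·970 = 377509.

377509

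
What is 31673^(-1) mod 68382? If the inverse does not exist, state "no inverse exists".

Run Euclid on (68382, 31673):
68382 = 2·31673 + 5036
31673 = 6·5036 + 1457
5036 = 3·1457 + 665
1457 = 2·665 + 127
665 = 5·127 + 30
127 = 4·30 + 7
30 = 4·7 + 2
7 = 3·2 + 1
2 = 2·1 + 0
The gcd is 1. Working backward:
1 = 7 − 3·2
1 = −3·30 + 13·7
1 = 13·127 − 55·30
1 = −55·665 + 288·127
1 = 288·1457 − 631·665
1 = −631·5036 + 2181·1457
1 = 2181·31673 − 13717·5036
1 = −13717·68382 + 29615·31673
So 31673·29615 ≡ 1 (mod 68382).

29615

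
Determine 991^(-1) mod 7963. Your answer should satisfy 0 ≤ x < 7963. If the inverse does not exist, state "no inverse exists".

gcd(7963, 991) by repeated division:
7963 = 8·991 + 35
991 = 28·35 + 11
35 = 3·11 + 2
11 = 5·2 + 1
2 = 2·1 + 0
The gcd is 1. Working backward:
1 = 11 − 5·2
1 = −5·35 + 16·11
1 = 16·991 − 453·35
1 = −453·7963 + 3640·991
So 991·3640 ≡ 1 (mod 7963).

3640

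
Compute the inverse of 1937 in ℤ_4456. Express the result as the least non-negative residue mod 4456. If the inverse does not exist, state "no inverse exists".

Run Euclid on (4456, 1937):
4456 = 2×1937 + 582
1937 = 3×582 + 191
582 = 3×191 + 9
191 = 21×9 + 2
9 = 4×2 + 1
2 = 2×1 + 0
Since gcd(1937, 4456) = 1, back-substitute to write 1 as a combination:
1 = 9 − 4·2
1 = −4·191 + 85·9
1 = 85·582 − 259·191
1 = −259·1937 + 862·582
1 = 862·4456 − 1983·1937
Hence 1937⁻¹ ≡ -1983 ≡ 2473 (mod 4456).

2473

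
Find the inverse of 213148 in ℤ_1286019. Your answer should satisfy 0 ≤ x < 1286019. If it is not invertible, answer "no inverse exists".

304237

Extended Euclidean algorithm:
1286019 = 6·213148 + 7131
213148 = 29·7131 + 6349
7131 = 1·6349 + 782
6349 = 8·782 + 93
782 = 8·93 + 38
93 = 2·38 + 17
38 = 2·17 + 4
17 = 4·4 + 1
4 = 4·1 + 0
Since gcd(213148, 1286019) = 1, back-substitute to write 1 as a combination:
1 = 17 − 4·4
1 = −4·38 + 9·17
1 = 9·93 − 22·38
1 = −22·782 + 185·93
1 = 185·6349 − 1502·782
1 = −1502·7131 + 1687·6349
1 = 1687·213148 − 50425·7131
1 = −50425·1286019 + 304237·213148
So 213148·304237 ≡ 1 (mod 1286019).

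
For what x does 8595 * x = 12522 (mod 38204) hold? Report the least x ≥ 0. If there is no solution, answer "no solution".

First find gcd(8595, 38204):
38204 = 4*8595 + 3824
8595 = 2*3824 + 947
3824 = 4*947 + 36
947 = 26*36 + 11
36 = 3*11 + 3
11 = 3*3 + 2
3 = 1*2 + 1
2 = 2*1 + 0
gcd = 1, so a unique solution mod 38204 exists.
Back-substitute for the Bézout coefficients:
1 = 3 − 2
1 = −11 + 4·3
1 = 4·36 − 13·11
1 = −13·947 + 342·36
1 = 342·3824 − 1381·947
1 = −1381·8595 + 3104·3824
1 = 3104·38204 − 13797·8595
So 8595·(-13797) ≡ 1 (mod 38204), giving 8595⁻¹ ≡ 24407.
x ≡ 8595⁻¹·12522 ≡ 24407·12522 ≡ 30658 (mod 38204).

30658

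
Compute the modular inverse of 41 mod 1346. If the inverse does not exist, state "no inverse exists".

Apply the Euclidean algorithm to 1346 and 41:
1346 = 32·41 + 34
41 = 1·34 + 7
34 = 4·7 + 6
7 = 1·6 + 1
6 = 6·1 + 0
Since gcd(41, 1346) = 1, back-substitute to write 1 as a combination:
1 = 7 − 6
1 = −34 + 5·7
1 = 5·41 − 6·34
1 = −6·1346 + 197·41
So 41·197 ≡ 1 (mod 1346).

197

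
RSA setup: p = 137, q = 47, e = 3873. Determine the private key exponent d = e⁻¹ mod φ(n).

φ(n) = (p−1)(q−1) = 136·46 = 6256.
Need d with 3873·d ≡ 1 (mod 6256). Apply the extended Euclidean algorithm:
6256 = 1*3873 + 2383
3873 = 1*2383 + 1490
2383 = 1*1490 + 893
1490 = 1*893 + 597
893 = 1*597 + 296
597 = 2*296 + 5
296 = 59*5 + 1
5 = 5*1 + 0
Back-substitute:
1 = 296 − 59·5
1 = −59·597 + 119·296
1 = 119·893 − 178·597
1 = −178·1490 + 297·893
1 = 297·2383 − 475·1490
1 = −475·3873 + 772·2383
1 = 772·6256 − 1247·3873
So 3873·(-1247) ≡ 1 (mod 6256), hence d ≡ -1247 ≡ 5009 (mod 6256).

5009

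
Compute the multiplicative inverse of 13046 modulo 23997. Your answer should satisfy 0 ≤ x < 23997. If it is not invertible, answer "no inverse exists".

Extended Euclidean algorithm:
23997 = 1·13046 + 10951
13046 = 1·10951 + 2095
10951 = 5·2095 + 476
2095 = 4·476 + 191
476 = 2·191 + 94
191 = 2·94 + 3
94 = 31·3 + 1
3 = 3·1 + 0
gcd = 1, so the inverse exists. Back-substitute:
1 = 94 − 31·3
1 = −31·191 + 63·94
1 = 63·476 − 157·191
1 = −157·2095 + 691·476
1 = 691·10951 − 3612·2095
1 = −3612·13046 + 4303·10951
1 = 4303·23997 − 7915·13046
So 13046·(-7915) ≡ 1 (mod 23997), and -7915 ≡ 16082 (mod 23997).

16082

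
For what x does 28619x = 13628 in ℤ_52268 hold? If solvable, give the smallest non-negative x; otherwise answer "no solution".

First find gcd(28619, 52268):
52268 = 1×28619 + 23649
28619 = 1×23649 + 4970
23649 = 4×4970 + 3769
4970 = 1×3769 + 1201
3769 = 3×1201 + 166
1201 = 7×166 + 39
166 = 4×39 + 10
39 = 3×10 + 9
10 = 1×9 + 1
9 = 9×1 + 0
gcd = 1, so a unique solution mod 52268 exists.
Back-substitute for the Bézout coefficients:
1 = 10 − 9
1 = −39 + 4·10
1 = 4·166 − 17·39
1 = −17·1201 + 123·166
1 = 123·3769 − 386·1201
1 = −386·4970 + 509·3769
1 = 509·23649 − 2422·4970
1 = −2422·28619 + 2931·23649
1 = 2931·52268 − 5353·28619
So 28619·(-5353) ≡ 1 (mod 52268), giving 28619⁻¹ ≡ 46915.
x ≡ 28619⁻¹·13628 ≡ 46915·13628 ≡ 15444 (mod 52268).

15444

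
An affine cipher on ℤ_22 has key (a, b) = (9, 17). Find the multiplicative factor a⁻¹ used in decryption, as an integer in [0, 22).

5

Extended Euclidean algorithm:
22 = 2×9 + 4
9 = 2×4 + 1
4 = 4×1 + 0
Since gcd(9, 22) = 1, back-substitute to write 1 as a combination:
1 = 9 − 2·4
1 = −2·22 + 5·9
So 9·5 ≡ 1 (mod 22).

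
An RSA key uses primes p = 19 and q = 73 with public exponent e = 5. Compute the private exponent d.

1037

φ(n) = (p−1)(q−1) = 18·72 = 1296.
Need d with 5·d ≡ 1 (mod 1296). Apply the extended Euclidean algorithm:
1296 = 259·5 + 1
5 = 5·1 + 0
Back-substitute:
1 = 1296 − 259·5
So 5·(-259) ≡ 1 (mod 1296), hence d ≡ -259 ≡ 1037 (mod 1296).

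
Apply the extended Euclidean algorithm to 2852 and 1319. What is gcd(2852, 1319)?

Apply Euclid's algorithm to 2852 and 1319:
2852 = 2×1319 + 214
1319 = 6×214 + 35
214 = 6×35 + 4
35 = 8×4 + 3
4 = 1×3 + 1
3 = 3×1 + 0
gcd(2852, 1319) = 1.
Express as a combination:
1 = 4 − 3
1 = −35 + 9·4
1 = 9·214 − 55·35
1 = −55·1319 + 339·214
1 = 339·2852 − 733·1319
So 1 = (339)·2852 + (-733)·1319.

1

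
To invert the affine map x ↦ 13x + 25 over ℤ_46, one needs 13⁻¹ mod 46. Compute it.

gcd(46, 13) by repeated division:
46 = 3·13 + 7
13 = 1·7 + 6
7 = 1·6 + 1
6 = 6·1 + 0
Since gcd(13, 46) = 1, back-substitute to write 1 as a combination:
1 = 7 − 6
1 = −13 + 2·7
1 = 2·46 − 7·13
Hence 13⁻¹ ≡ -7 ≡ 39 (mod 46).

39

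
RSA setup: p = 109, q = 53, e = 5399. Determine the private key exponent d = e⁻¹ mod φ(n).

φ(n) = (p−1)(q−1) = 108·52 = 5616.
Need d with 5399·d ≡ 1 (mod 5616). Apply the extended Euclidean algorithm:
5616 = 1×5399 + 217
5399 = 24×217 + 191
217 = 1×191 + 26
191 = 7×26 + 9
26 = 2×9 + 8
9 = 1×8 + 1
8 = 8×1 + 0
Back-substitute:
1 = 9 − 8
1 = −26 + 3·9
1 = 3·191 − 22·26
1 = −22·217 + 25·191
1 = 25·5399 − 622·217
1 = −622·5616 + 647·5399
So 5399·647 ≡ 1 (mod 5616), hence d = 647.

647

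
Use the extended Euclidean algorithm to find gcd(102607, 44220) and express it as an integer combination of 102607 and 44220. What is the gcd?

Euclidean algorithm:
102607 = 2*44220 + 14167
44220 = 3*14167 + 1719
14167 = 8*1719 + 415
1719 = 4*415 + 59
415 = 7*59 + 2
59 = 29*2 + 1
2 = 2*1 + 0
gcd(102607, 44220) = 1.
Working backward:
1 = 59 − 29·2
1 = −29·415 + 204·59
1 = 204·1719 − 845·415
1 = −845·14167 + 6964·1719
1 = 6964·44220 − 21737·14167
1 = −21737·102607 + 50438·44220
So 1 = (-21737)·102607 + (50438)·44220.

1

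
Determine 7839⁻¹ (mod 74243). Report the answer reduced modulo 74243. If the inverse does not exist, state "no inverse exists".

no inverse exists

Compute gcd(7839, 74243):
74243 = 9·7839 + 3692
7839 = 2·3692 + 455
3692 = 8·455 + 52
455 = 8·52 + 39
52 = 1·39 + 13
39 = 3·13 + 0
Since gcd = 13 > 1, 7839 is not a unit mod 74243.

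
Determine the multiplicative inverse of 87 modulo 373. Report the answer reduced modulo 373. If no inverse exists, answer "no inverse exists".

Extended Euclidean algorithm:
373 = 4×87 + 25
87 = 3×25 + 12
25 = 2×12 + 1
12 = 12×1 + 0
Since gcd(87, 373) = 1, back-substitute to write 1 as a combination:
1 = 25 − 2·12
1 = −2·87 + 7·25
1 = 7·373 − 30·87
Hence 87⁻¹ ≡ -30 ≡ 343 (mod 373).

343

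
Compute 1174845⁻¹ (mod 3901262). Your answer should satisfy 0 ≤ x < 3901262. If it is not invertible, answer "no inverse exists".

2997833

Run Euclid on (3901262, 1174845):
3901262 = 3*1174845 + 376727
1174845 = 3*376727 + 44664
376727 = 8*44664 + 19415
44664 = 2*19415 + 5834
19415 = 3*5834 + 1913
5834 = 3*1913 + 95
1913 = 20*95 + 13
95 = 7*13 + 4
13 = 3*4 + 1
4 = 4*1 + 0
Since gcd(1174845, 3901262) = 1, back-substitute to write 1 as a combination:
1 = 13 − 3·4
1 = −3·95 + 22·13
1 = 22·1913 − 443·95
1 = −443·5834 + 1351·1913
1 = 1351·19415 − 4496·5834
1 = −4496·44664 + 10343·19415
1 = 10343·376727 − 87240·44664
1 = −87240·1174845 + 272063·376727
1 = 272063·3901262 − 903429·1174845
Thus 1174845·(-903429) ≡ 1 (mod 3901262); reducing, -903429 mod 3901262 = 2997833.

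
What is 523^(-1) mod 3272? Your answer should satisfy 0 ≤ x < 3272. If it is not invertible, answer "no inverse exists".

2515

gcd(3272, 523) by repeated division:
3272 = 6×523 + 134
523 = 3×134 + 121
134 = 1×121 + 13
121 = 9×13 + 4
13 = 3×4 + 1
4 = 4×1 + 0
The gcd is 1. Working backward:
1 = 13 − 3·4
1 = −3·121 + 28·13
1 = 28·134 − 31·121
1 = −31·523 + 121·134
1 = 121·3272 − 757·523
Hence 523⁻¹ ≡ -757 ≡ 2515 (mod 3272).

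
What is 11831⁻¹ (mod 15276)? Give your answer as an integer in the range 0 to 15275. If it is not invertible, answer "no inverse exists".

8363

Run Euclid on (15276, 11831):
15276 = 1*11831 + 3445
11831 = 3*3445 + 1496
3445 = 2*1496 + 453
1496 = 3*453 + 137
453 = 3*137 + 42
137 = 3*42 + 11
42 = 3*11 + 9
11 = 1*9 + 2
9 = 4*2 + 1
2 = 2*1 + 0
gcd = 1, so the inverse exists. Back-substitute:
1 = 9 − 4·2
1 = −4·11 + 5·9
1 = 5·42 − 19·11
1 = −19·137 + 62·42
1 = 62·453 − 205·137
1 = −205·1496 + 677·453
1 = 677·3445 − 1559·1496
1 = −1559·11831 + 5354·3445
1 = 5354·15276 − 6913·11831
So 11831·(-6913) ≡ 1 (mod 15276), and -6913 ≡ 8363 (mod 15276).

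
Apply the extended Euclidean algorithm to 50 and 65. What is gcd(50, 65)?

5

Apply Euclid's algorithm to 65 and 50:
65 = 1×50 + 15
50 = 3×15 + 5
15 = 3×5 + 0
gcd(50, 65) = 5.
Express as a combination:
5 = 50 − 3·15
5 = −3·65 + 4·50
So 5 = (-3)·65 + (4)·50.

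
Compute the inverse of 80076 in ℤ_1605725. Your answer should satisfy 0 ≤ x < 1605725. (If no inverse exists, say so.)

Extended Euclidean algorithm:
1605725 = 20·80076 + 4205
80076 = 19·4205 + 181
4205 = 23·181 + 42
181 = 4·42 + 13
42 = 3·13 + 3
13 = 4·3 + 1
3 = 3·1 + 0
gcd = 1, so the inverse exists. Back-substitute:
1 = 13 − 4·3
1 = −4·42 + 13·13
1 = 13·181 − 56·42
1 = −56·4205 + 1301·181
1 = 1301·80076 − 24775·4205
1 = −24775·1605725 + 496801·80076
So 80076·496801 ≡ 1 (mod 1605725).

496801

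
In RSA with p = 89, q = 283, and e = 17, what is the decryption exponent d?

φ(n) = (p−1)(q−1) = 88·282 = 24816.
Need d with 17·d ≡ 1 (mod 24816). Apply the extended Euclidean algorithm:
24816 = 1459·17 + 13
17 = 1·13 + 4
13 = 3·4 + 1
4 = 4·1 + 0
Back-substitute:
1 = 13 − 3·4
1 = −3·17 + 4·13
1 = 4·24816 − 5839·17
So 17·(-5839) ≡ 1 (mod 24816), hence d ≡ -5839 ≡ 18977 (mod 24816).

18977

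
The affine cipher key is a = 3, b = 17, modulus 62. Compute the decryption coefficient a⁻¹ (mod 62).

21

gcd(62, 3) by repeated division:
62 = 20*3 + 2
3 = 1*2 + 1
2 = 2*1 + 0
gcd = 1, so the inverse exists. Back-substitute:
1 = 3 − 2
1 = −62 + 21·3
So 3·21 ≡ 1 (mod 62).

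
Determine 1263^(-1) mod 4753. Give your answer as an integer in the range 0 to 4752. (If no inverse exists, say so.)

Apply the Euclidean algorithm to 4753 and 1263:
4753 = 3*1263 + 964
1263 = 1*964 + 299
964 = 3*299 + 67
299 = 4*67 + 31
67 = 2*31 + 5
31 = 6*5 + 1
5 = 5*1 + 0
gcd = 1, so the inverse exists. Back-substitute:
1 = 31 − 6·5
1 = −6·67 + 13·31
1 = 13·299 − 58·67
1 = −58·964 + 187·299
1 = 187·1263 − 245·964
1 = −245·4753 + 922·1263
So 1263·922 ≡ 1 (mod 4753).

922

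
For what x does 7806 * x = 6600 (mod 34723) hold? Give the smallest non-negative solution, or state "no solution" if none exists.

First find gcd(7806, 34723):
34723 = 4×7806 + 3499
7806 = 2×3499 + 808
3499 = 4×808 + 267
808 = 3×267 + 7
267 = 38×7 + 1
7 = 7×1 + 0
gcd = 1, so a unique solution mod 34723 exists.
Back-substitute for the Bézout coefficients:
1 = 267 − 38·7
1 = −38·808 + 115·267
1 = 115·3499 − 498·808
1 = −498·7806 + 1111·3499
1 = 1111·34723 − 4942·7806
So 7806·(-4942) ≡ 1 (mod 34723), giving 7806⁻¹ ≡ 29781.
x ≡ 7806⁻¹·6600 ≡ 29781·6600 ≡ 22420 (mod 34723).

22420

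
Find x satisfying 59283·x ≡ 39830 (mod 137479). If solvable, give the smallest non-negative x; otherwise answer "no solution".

First find gcd(59283, 137479):
137479 = 2*59283 + 18913
59283 = 3*18913 + 2544
18913 = 7*2544 + 1105
2544 = 2*1105 + 334
1105 = 3*334 + 103
334 = 3*103 + 25
103 = 4*25 + 3
25 = 8*3 + 1
3 = 3*1 + 0
gcd = 1, so a unique solution mod 137479 exists.
Back-substitute for the Bézout coefficients:
1 = 25 − 8·3
1 = −8·103 + 33·25
1 = 33·334 − 107·103
1 = −107·1105 + 354·334
1 = 354·2544 − 815·1105
1 = −815·18913 + 6059·2544
1 = 6059·59283 − 18992·18913
1 = −18992·137479 + 44043·59283
So 59283·(44043) ≡ 1 (mod 137479), giving 59283⁻¹ ≡ 44043.
x ≡ 59283⁻¹·39830 ≡ 44043·39830 ≡ 650 (mod 137479).

650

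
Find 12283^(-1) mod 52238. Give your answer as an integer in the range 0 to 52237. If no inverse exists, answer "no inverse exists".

Apply the Euclidean algorithm to 52238 and 12283:
52238 = 4*12283 + 3106
12283 = 3*3106 + 2965
3106 = 1*2965 + 141
2965 = 21*141 + 4
141 = 35*4 + 1
4 = 4*1 + 0
The gcd is 1. Working backward:
1 = 141 − 35·4
1 = −35·2965 + 736·141
1 = 736·3106 − 771·2965
1 = −771·12283 + 3049·3106
1 = 3049·52238 − 12967·12283
Thus 12283·(-12967) ≡ 1 (mod 52238); reducing, -12967 mod 52238 = 39271.

39271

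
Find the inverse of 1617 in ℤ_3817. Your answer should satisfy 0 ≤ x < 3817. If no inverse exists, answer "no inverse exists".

Compute gcd(1617, 3817):
3817 = 2·1617 + 583
1617 = 2·583 + 451
583 = 1·451 + 132
451 = 3·132 + 55
132 = 2·55 + 22
55 = 2·22 + 11
22 = 2·11 + 0
Since gcd = 11 > 1, 1617 is not a unit mod 3817.

no inverse exists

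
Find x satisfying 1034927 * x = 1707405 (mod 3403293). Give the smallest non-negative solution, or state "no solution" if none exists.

First find gcd(1034927, 3403293):
3403293 = 3·1034927 + 298512
1034927 = 3·298512 + 139391
298512 = 2·139391 + 19730
139391 = 7·19730 + 1281
19730 = 15·1281 + 515
1281 = 2·515 + 251
515 = 2·251 + 13
251 = 19·13 + 4
13 = 3·4 + 1
4 = 4·1 + 0
gcd = 1, so a unique solution mod 3403293 exists.
Back-substitute for the Bézout coefficients:
1 = 13 − 3·4
1 = −3·251 + 58·13
1 = 58·515 − 119·251
1 = −119·1281 + 296·515
1 = 296·19730 − 4559·1281
1 = −4559·139391 + 32209·19730
1 = 32209·298512 − 68977·139391
1 = −68977·1034927 + 239140·298512
1 = 239140·3403293 − 786397·1034927
So 1034927·(-786397) ≡ 1 (mod 3403293), giving 1034927⁻¹ ≡ 2616896.
x ≡ 1034927⁻¹·1707405 ≡ 2616896·1707405 ≡ 3017505 (mod 3403293).

3017505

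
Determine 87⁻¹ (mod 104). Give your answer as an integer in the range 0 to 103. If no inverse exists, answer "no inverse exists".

55

Run Euclid on (104, 87):
104 = 1×87 + 17
87 = 5×17 + 2
17 = 8×2 + 1
2 = 2×1 + 0
gcd = 1, so the inverse exists. Back-substitute:
1 = 17 − 8·2
1 = −8·87 + 41·17
1 = 41·104 − 49·87
Thus 87·(-49) ≡ 1 (mod 104); reducing, -49 mod 104 = 55.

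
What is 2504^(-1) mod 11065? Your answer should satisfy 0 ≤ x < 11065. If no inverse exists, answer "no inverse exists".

Extended Euclidean algorithm:
11065 = 4*2504 + 1049
2504 = 2*1049 + 406
1049 = 2*406 + 237
406 = 1*237 + 169
237 = 1*169 + 68
169 = 2*68 + 33
68 = 2*33 + 2
33 = 16*2 + 1
2 = 2*1 + 0
gcd = 1, so the inverse exists. Back-substitute:
1 = 33 − 16·2
1 = −16·68 + 33·33
1 = 33·169 − 82·68
1 = −82·237 + 115·169
1 = 115·406 − 197·237
1 = −197·1049 + 509·406
1 = 509·2504 − 1215·1049
1 = −1215·11065 + 5369·2504
So 2504·5369 ≡ 1 (mod 11065).

5369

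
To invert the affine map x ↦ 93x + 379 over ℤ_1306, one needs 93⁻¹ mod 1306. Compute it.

gcd(1306, 93) by repeated division:
1306 = 14*93 + 4
93 = 23*4 + 1
4 = 4*1 + 0
gcd = 1, so the inverse exists. Back-substitute:
1 = 93 − 23·4
1 = −23·1306 + 323·93
So 93·323 ≡ 1 (mod 1306).

323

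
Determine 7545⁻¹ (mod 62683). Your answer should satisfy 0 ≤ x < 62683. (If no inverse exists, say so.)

Extended Euclidean algorithm:
62683 = 8*7545 + 2323
7545 = 3*2323 + 576
2323 = 4*576 + 19
576 = 30*19 + 6
19 = 3*6 + 1
6 = 6*1 + 0
Since gcd(7545, 62683) = 1, back-substitute to write 1 as a combination:
1 = 19 − 3·6
1 = −3·576 + 91·19
1 = 91·2323 − 367·576
1 = −367·7545 + 1192·2323
1 = 1192·62683 − 9903·7545
Hence 7545⁻¹ ≡ -9903 ≡ 52780 (mod 62683).

52780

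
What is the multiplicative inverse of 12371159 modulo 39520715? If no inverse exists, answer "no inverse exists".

Extended Euclidean algorithm:
39520715 = 3×12371159 + 2407238
12371159 = 5×2407238 + 334969
2407238 = 7×334969 + 62455
334969 = 5×62455 + 22694
62455 = 2×22694 + 17067
22694 = 1×17067 + 5627
17067 = 3×5627 + 186
5627 = 30×186 + 47
186 = 3×47 + 45
47 = 1×45 + 2
45 = 22×2 + 1
2 = 2×1 + 0
gcd = 1, so the inverse exists. Back-substitute:
1 = 45 − 22·2
1 = −22·47 + 23·45
1 = 23·186 − 91·47
1 = −91·5627 + 2753·186
1 = 2753·17067 − 8350·5627
1 = −8350·22694 + 11103·17067
1 = 11103·62455 − 30556·22694
1 = −30556·334969 + 163883·62455
1 = 163883·2407238 − 1177737·334969
1 = −1177737·12371159 + 6052568·2407238
1 = 6052568·39520715 − 19335441·12371159
Hence 12371159⁻¹ ≡ -19335441 ≡ 20185274 (mod 39520715).

20185274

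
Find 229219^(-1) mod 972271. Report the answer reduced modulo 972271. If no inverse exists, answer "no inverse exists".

Extended Euclidean algorithm:
972271 = 4*229219 + 55395
229219 = 4*55395 + 7639
55395 = 7*7639 + 1922
7639 = 3*1922 + 1873
1922 = 1*1873 + 49
1873 = 38*49 + 11
49 = 4*11 + 5
11 = 2*5 + 1
5 = 5*1 + 0
gcd = 1, so the inverse exists. Back-substitute:
1 = 11 − 2·5
1 = −2·49 + 9·11
1 = 9·1873 − 344·49
1 = −344·1922 + 353·1873
1 = 353·7639 − 1403·1922
1 = −1403·55395 + 10174·7639
1 = 10174·229219 − 42099·55395
1 = −42099·972271 + 178570·229219
So 229219·178570 ≡ 1 (mod 972271).

178570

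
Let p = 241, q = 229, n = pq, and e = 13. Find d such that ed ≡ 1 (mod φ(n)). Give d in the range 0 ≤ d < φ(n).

φ(n) = (p−1)(q−1) = 240·228 = 54720.
Need d with 13·d ≡ 1 (mod 54720). Apply the extended Euclidean algorithm:
54720 = 4209×13 + 3
13 = 4×3 + 1
3 = 3×1 + 0
Back-substitute:
1 = 13 − 4·3
1 = −4·54720 + 16837·13
So 13·16837 ≡ 1 (mod 54720), hence d = 16837.

16837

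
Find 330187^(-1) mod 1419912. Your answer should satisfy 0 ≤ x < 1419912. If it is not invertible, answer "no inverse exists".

no inverse exists

Euclidean algorithm on 1419912, 330187:
1419912 = 4*330187 + 99164
330187 = 3*99164 + 32695
99164 = 3*32695 + 1079
32695 = 30*1079 + 325
1079 = 3*325 + 104
325 = 3*104 + 13
104 = 8*13 + 0
The gcd is 13, not 1, hence no inverse exists.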